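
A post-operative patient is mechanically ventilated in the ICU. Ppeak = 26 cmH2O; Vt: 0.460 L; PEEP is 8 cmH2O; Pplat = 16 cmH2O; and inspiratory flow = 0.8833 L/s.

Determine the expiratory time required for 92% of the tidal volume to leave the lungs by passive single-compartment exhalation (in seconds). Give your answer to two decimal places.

R = (PIP − Pplat)/V̇ = (26 − 16) / 0.8833 = 10.0/0.8833 = 11.321 cmH2O·s/L.
C = Vt/(Pplat − PEEP) = 460.0 / (16 − 8) = 460.0/8.0 = 57.5 mL/cmH2O.
τ = R × C = 11.321 × 0.0575 L/cmH2O = 0.651 s.
t = −τ·ln(1 − 0.92) = −0.651·ln(0.08) = 1.644 s.

1.64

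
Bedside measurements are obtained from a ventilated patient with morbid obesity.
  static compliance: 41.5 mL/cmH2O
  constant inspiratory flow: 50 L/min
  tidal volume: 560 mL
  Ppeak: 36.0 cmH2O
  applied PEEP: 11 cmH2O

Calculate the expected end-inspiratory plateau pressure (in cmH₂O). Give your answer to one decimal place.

Pplat = PEEP + Vt / Cstat = 11 + 560 / 41.5 = 11 + 13.494 = 24.494 cmH2O.

24.5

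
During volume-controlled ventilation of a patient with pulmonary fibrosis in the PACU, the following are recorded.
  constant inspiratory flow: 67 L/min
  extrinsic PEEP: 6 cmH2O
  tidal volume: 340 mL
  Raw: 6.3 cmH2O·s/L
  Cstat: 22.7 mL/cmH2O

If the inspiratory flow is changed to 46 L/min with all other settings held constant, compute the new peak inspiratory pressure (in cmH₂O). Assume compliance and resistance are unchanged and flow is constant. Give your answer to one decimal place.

Flow: 67 L/min ÷ 60 = 1.1167 L/s.
New flow: 46 L/min ÷ 60 = 0.7667 L/s.
PIP = Vt/C + R·V̇ + PEEP (constant-flow equation of motion).
Only the resistive term changes: ΔPIP = R × ΔV̇ = 6.3 × (0.7667 − 1.1167) = 6.3 × -0.35 = -2.205 cmH2O.
Original PIP = 340/22.7 + 6.3×1.1167 + 6 = 28.013 cmH2O; new PIP = 28.013 + (-2.205) = 25.808 cmH2O.

25.8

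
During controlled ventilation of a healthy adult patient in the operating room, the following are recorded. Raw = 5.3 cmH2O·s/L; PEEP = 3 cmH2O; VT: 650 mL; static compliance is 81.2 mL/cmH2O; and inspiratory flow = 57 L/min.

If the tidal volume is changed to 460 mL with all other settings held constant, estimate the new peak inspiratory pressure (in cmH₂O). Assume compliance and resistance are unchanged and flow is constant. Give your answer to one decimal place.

13.7

Flow: 57 L/min ÷ 60 = 0.95 L/s.
PIP = Vt/C + R·V̇ + PEEP (constant-flow equation of motion).
Only the elastic term changes: ΔPIP = ΔVt / C = (460 − 650) / 81.2 = -2.34 cmH2O.
Original PIP = 650/81.2 + 5.3×0.95 + 3 = 16.04 cmH2O; new PIP = 16.04 + (-2.34) = 13.7 cmH2O.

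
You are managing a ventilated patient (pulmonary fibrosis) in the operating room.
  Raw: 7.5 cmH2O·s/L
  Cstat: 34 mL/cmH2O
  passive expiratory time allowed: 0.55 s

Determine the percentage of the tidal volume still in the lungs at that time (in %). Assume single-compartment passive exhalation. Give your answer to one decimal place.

11.6

τ = R × C = 7.5 × 34 mL/cmH2O = 7.5 × 0.034 L/cmH2O = 0.255 s.
Passive exhalation: V(t)/V₀ = e^(−t/τ) = e^(−0.55/0.255) = 0.1157.
Fraction remaining = 0.1157 → 11.57%.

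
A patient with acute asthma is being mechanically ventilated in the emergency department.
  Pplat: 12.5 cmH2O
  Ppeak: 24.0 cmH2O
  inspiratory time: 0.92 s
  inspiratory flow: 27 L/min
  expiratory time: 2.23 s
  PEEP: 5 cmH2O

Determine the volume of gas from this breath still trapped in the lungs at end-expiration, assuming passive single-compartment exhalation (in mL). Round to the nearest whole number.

85

Flow: 27 L/min ÷ 60 = 0.45 L/s.
Vt = flow × Ti = 0.45 L/s × 0.92 s × 1000 mL/L = 414.0 mL.
R = (PIP − Pplat)/V̇ = (24.0 − 12.5) / 0.45 = 11.5/0.45 = 25.556 cmH2O·s/L.
C = Vt/(Pplat − PEEP) = 414.0 / (12.5 − 5) = 414.0/7.5 = 55.2 mL/cmH2O.
τ = R × C = 25.556 × 0.0552 L/cmH2O = 1.411 s.
Fraction remaining = e^(−Te/τ) = e^(−2.23/1.411) = 0.2059.
Trapped volume = 414.0 × 0.2059 = 85.243 mL.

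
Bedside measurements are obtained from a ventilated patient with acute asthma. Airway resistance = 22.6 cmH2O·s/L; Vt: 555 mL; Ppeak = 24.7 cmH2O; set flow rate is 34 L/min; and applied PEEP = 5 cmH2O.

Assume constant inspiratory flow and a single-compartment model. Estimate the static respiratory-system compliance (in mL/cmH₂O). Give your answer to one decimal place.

80.5

Flow: 34 L/min ÷ 60 = 0.5667 L/s.
Equation of motion (constant flow): PIP = Vt/C + R·V̇ + PEEP.
Vt/C = PIP − R·V̇ − PEEP = 24.7 − 22.6×0.5667 − 5 = 24.7 − 12.807 − 5 = 6.893 cmH2O.
C = Vt / 6.893 = 555 / 6.893 = 80.516 mL/cmH2O.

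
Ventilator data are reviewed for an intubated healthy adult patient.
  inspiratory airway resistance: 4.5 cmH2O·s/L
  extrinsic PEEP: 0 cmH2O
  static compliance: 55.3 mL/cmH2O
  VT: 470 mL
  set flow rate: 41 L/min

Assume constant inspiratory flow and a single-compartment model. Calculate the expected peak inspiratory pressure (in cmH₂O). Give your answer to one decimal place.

11.6

Flow: 41 L/min ÷ 60 = 0.6833 L/s.
Equation of motion (constant flow): PIP = Vt/C + R·V̇ + PEEP.
PIP = 470/55.3 + 4.5×0.6833 + 0 = 8.499 + 3.075 + 0 = 11.574 cmH2O.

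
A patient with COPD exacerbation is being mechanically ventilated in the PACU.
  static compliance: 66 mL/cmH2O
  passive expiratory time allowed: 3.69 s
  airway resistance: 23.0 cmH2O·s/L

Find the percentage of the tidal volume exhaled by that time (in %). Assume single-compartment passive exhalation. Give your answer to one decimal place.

τ = R × C = 23.0 × 66 mL/cmH2O = 23.0 × 0.066 L/cmH2O = 1.518 s.
Passive exhalation: V(t)/V₀ = e^(−t/τ) = e^(−3.69/1.518) = 0.08796.
Fraction exhaled = 1 − 0.08796 = 0.912 → 91.2%.

91.2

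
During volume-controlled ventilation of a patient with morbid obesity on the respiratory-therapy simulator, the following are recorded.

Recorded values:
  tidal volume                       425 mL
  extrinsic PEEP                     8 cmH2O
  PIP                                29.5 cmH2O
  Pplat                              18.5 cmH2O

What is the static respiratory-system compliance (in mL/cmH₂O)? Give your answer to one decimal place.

40.5

Cstat = Vt / (Pplat − PEEP) = 425 / (18.5 − 8) = 425 / 10.5 = 40.476 mL/cmH2O.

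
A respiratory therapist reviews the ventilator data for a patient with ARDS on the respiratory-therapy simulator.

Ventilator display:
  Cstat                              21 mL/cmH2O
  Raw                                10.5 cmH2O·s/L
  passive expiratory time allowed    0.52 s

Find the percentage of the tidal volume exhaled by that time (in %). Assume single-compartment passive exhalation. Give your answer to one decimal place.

90.5

τ = R × C = 10.5 × 21 mL/cmH2O = 10.5 × 0.021 L/cmH2O = 0.2205 s.
Passive exhalation: V(t)/V₀ = e^(−t/τ) = e^(−0.52/0.2205) = 0.09458.
Fraction exhaled = 1 − 0.09458 = 0.9054 → 90.54%.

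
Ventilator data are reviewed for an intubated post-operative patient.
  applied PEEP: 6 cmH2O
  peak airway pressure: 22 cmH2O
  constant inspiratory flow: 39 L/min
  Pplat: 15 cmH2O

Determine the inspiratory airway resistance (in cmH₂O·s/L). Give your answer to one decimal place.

10.8

Flow: 39 L/min ÷ 60 = 0.65 L/s.
Raw = (PIP − Pplat) / flow = (22 − 15) / 0.65 = 7.0 / 0.65 = 10.769 cmH2O·s/L.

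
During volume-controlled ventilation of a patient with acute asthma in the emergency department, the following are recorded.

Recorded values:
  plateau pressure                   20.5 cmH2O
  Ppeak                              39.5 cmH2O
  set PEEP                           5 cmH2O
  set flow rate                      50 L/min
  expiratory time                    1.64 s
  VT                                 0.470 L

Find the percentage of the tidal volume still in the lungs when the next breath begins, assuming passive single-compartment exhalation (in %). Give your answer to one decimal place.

9.3

Flow: 50 L/min ÷ 60 = 0.8333 L/s.
R = (PIP − Pplat)/V̇ = (39.5 − 20.5) / 0.8333 = 19.0/0.8333 = 22.801 cmH2O·s/L.
C = Vt/(Pplat − PEEP) = 470.0 / (20.5 − 5) = 470.0/15.5 = 30.323 mL/cmH2O.
τ = R × C = 22.801 × 0.03032 L/cmH2O = 0.6913 s.
Fraction remaining at end-expiration = e^(−Te/τ) = e^(−1.64/0.6913) = 0.09326 → 9.326%.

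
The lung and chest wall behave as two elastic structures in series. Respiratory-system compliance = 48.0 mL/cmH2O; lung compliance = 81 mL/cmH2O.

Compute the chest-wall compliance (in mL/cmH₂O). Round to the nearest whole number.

118

1/Ccw = 1/Crs − 1/CL.
1/Ccw = 1/48.0 − 1/81 = 0.008488.
Ccw = 117.81 mL/cmH2O.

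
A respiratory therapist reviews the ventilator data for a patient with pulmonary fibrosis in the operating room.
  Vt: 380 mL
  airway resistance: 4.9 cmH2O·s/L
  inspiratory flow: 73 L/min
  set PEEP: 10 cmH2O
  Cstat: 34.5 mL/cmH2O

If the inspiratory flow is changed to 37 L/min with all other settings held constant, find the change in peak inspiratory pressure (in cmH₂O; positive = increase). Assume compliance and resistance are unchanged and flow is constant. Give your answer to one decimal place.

-2.9

Flow: 73 L/min ÷ 60 = 1.2167 L/s.
New flow: 37 L/min ÷ 60 = 0.6167 L/s.
PIP = Vt/C + R·V̇ + PEEP (constant-flow equation of motion).
Only the resistive term changes: ΔPIP = R × ΔV̇ = 4.9 × (0.6167 − 1.2167) = 4.9 × -0.6 = -2.94 cmH2O.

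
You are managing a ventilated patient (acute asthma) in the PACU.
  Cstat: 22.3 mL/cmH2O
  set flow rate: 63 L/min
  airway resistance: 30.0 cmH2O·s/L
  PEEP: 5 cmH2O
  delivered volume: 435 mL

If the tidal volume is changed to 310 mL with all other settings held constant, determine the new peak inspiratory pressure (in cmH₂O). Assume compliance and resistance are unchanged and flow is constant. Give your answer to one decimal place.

Flow: 63 L/min ÷ 60 = 1.05 L/s.
PIP = Vt/C + R·V̇ + PEEP (constant-flow equation of motion).
Only the elastic term changes: ΔPIP = ΔVt / C = (310 − 435) / 22.3 = -5.605 cmH2O.
Original PIP = 435/22.3 + 30.0×1.05 + 5 = 56.007 cmH2O; new PIP = 56.007 + (-5.605) = 50.402 cmH2O.

50.4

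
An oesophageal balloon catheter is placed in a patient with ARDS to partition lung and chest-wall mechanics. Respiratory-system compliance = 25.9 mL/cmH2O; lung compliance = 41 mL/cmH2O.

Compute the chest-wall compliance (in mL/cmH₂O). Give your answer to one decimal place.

70.3

1/Ccw = 1/Crs − 1/CL.
1/Ccw = 1/25.9 − 1/41 = 0.01422.
Ccw = 70.323 mL/cmH2O.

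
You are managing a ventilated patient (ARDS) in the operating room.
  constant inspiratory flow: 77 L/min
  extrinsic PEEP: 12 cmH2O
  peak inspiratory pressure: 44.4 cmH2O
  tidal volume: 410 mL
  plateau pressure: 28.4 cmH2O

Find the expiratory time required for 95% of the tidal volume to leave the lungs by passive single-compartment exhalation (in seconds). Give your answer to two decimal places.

0.93

Flow: 77 L/min ÷ 60 = 1.2833 L/s.
R = (PIP − Pplat)/V̇ = (44.4 − 28.4) / 1.2833 = 16.0/1.2833 = 12.468 cmH2O·s/L.
C = Vt/(Pplat − PEEP) = 410.0 / (28.4 − 12) = 410.0/16.4 = 25.0 mL/cmH2O.
τ = R × C = 12.468 × 0.025 L/cmH2O = 0.3117 s.
t = −τ·ln(1 − 0.95) = −0.3117·ln(0.05) = 0.9338 s.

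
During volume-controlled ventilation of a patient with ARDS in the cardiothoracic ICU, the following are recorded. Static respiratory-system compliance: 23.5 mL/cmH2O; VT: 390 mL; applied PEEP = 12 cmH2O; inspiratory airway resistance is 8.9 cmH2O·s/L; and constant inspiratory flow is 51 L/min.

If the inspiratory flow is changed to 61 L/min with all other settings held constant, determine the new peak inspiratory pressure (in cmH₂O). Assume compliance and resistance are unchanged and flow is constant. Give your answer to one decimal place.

37.6

Flow: 51 L/min ÷ 60 = 0.85 L/s.
New flow: 61 L/min ÷ 60 = 1.0167 L/s.
PIP = Vt/C + R·V̇ + PEEP (constant-flow equation of motion).
Only the resistive term changes: ΔPIP = R × ΔV̇ = 8.9 × (1.0167 − 0.85) = 8.9 × 0.1667 = 1.484 cmH2O.
Original PIP = 390/23.5 + 8.9×0.85 + 12 = 36.161 cmH2O; new PIP = 36.161 + (1.484) = 37.645 cmH2O.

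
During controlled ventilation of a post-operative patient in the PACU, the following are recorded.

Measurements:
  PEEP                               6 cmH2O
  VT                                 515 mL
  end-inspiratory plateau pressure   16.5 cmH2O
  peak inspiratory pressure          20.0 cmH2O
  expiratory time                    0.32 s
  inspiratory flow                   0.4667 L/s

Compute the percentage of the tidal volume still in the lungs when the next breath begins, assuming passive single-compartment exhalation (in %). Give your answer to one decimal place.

41.9

R = (PIP − Pplat)/V̇ = (20.0 − 16.5) / 0.4667 = 3.5/0.4667 = 7.499 cmH2O·s/L.
C = Vt/(Pplat − PEEP) = 515.0 / (16.5 − 6) = 515.0/10.5 = 49.048 mL/cmH2O.
τ = R × C = 7.499 × 0.04905 L/cmH2O = 0.3678 s.
Fraction remaining at end-expiration = e^(−Te/τ) = e^(−0.32/0.3678) = 0.4189 → 41.89%.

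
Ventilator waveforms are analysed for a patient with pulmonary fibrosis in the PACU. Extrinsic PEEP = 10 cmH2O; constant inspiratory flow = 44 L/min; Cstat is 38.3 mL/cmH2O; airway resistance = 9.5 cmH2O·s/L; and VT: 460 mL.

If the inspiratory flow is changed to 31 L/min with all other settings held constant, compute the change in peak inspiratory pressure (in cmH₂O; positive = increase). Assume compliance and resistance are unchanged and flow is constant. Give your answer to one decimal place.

Flow: 44 L/min ÷ 60 = 0.7333 L/s.
New flow: 31 L/min ÷ 60 = 0.5167 L/s.
PIP = Vt/C + R·V̇ + PEEP (constant-flow equation of motion).
Only the resistive term changes: ΔPIP = R × ΔV̇ = 9.5 × (0.5167 − 0.7333) = 9.5 × -0.2166 = -2.058 cmH2O.

-2.1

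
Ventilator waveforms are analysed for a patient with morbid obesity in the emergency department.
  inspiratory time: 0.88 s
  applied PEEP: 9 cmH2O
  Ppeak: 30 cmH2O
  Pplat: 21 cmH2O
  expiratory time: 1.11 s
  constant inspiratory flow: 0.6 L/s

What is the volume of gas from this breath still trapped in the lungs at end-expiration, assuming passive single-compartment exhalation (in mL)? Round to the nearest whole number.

98

Vt = flow × Ti = 0.6 L/s × 0.88 s × 1000 mL/L = 528.0 mL.
R = (PIP − Pplat)/V̇ = (30 − 21) / 0.6 = 9.0/0.6 = 15.0 cmH2O·s/L.
C = Vt/(Pplat − PEEP) = 528.0 / (21 − 9) = 528.0/12.0 = 44.0 mL/cmH2O.
τ = R × C = 15.0 × 0.044 L/cmH2O = 0.66 s.
Fraction remaining = e^(−Te/τ) = e^(−1.11/0.66) = 0.186.
Trapped volume = 528.0 × 0.186 = 98.208 mL.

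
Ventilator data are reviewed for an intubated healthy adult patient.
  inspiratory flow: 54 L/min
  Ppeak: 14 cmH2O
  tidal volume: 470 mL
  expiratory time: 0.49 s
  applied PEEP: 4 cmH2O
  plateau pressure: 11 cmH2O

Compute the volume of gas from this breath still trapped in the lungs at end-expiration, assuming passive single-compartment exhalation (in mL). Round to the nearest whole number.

Flow: 54 L/min ÷ 60 = 0.9 L/s.
R = (PIP − Pplat)/V̇ = (14 − 11) / 0.9 = 3.0/0.9 = 3.333 cmH2O·s/L.
C = Vt/(Pplat − PEEP) = 470.0 / (11 − 4) = 470.0/7.0 = 67.143 mL/cmH2O.
τ = R × C = 3.333 × 0.06714 L/cmH2O = 0.2238 s.
Fraction remaining = e^(−Te/τ) = e^(−0.49/0.2238) = 0.112.
Trapped volume = 470.0 × 0.112 = 52.64 mL.

53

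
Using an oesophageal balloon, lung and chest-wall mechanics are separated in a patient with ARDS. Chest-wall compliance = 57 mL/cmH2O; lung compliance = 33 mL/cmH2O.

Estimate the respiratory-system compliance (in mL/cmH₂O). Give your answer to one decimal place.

20.9

Lung and chest wall are elastances in series: 1/Crs = 1/CL + 1/Ccw.
1/Crs = 1/33 + 1/57 = 0.04785.
Crs = 20.899 mL/cmH2O.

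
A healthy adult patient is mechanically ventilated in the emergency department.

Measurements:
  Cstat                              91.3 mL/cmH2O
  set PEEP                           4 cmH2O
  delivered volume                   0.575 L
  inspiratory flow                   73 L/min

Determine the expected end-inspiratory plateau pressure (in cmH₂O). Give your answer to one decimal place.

10.3

Pplat = PEEP + Vt / Cstat = 4 + 575 / 91.3 = 4 + 6.298 = 10.298 cmH2O.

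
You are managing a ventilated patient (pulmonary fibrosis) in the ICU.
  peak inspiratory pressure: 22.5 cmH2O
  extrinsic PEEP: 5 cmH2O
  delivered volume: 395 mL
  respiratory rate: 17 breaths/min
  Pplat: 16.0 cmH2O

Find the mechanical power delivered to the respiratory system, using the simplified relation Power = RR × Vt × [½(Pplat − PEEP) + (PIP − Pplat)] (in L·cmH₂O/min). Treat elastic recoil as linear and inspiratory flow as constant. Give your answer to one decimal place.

80.6

Per-breath work = Vt × [½(Pplat−PEEP) + (PIP−Pplat)] = 0.395 × [0.5×11.0 + 6.5] = 0.395 × 12.0 = 4.74 L·cmH2O.
Power = 17 × 4.74 = 80.58 L·cmH2O/min.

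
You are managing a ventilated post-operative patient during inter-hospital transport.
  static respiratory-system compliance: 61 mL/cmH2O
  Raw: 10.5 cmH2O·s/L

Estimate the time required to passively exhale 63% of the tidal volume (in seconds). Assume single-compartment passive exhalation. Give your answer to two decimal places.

0.64

τ = R × C = 10.5 × 61 mL/cmH2O = 10.5 × 0.061 L/cmH2O = 0.6405 s.
Exhaled fraction f = 1 − e^(−t/τ) → t = −τ·ln(1 − f) = −0.6405·ln(0.37) = 0.6368 s.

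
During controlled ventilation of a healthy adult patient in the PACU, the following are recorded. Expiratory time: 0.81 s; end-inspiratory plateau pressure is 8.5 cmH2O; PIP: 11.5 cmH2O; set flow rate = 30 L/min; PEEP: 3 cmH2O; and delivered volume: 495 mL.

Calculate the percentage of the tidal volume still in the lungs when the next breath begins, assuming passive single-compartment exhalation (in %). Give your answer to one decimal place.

Flow: 30 L/min ÷ 60 = 0.5 L/s.
R = (PIP − Pplat)/V̇ = (11.5 − 8.5) / 0.5 = 3.0/0.5 = 6.0 cmH2O·s/L.
C = Vt/(Pplat − PEEP) = 495.0 / (8.5 − 3) = 495.0/5.5 = 90.0 mL/cmH2O.
τ = R × C = 6.0 × 0.09 L/cmH2O = 0.54 s.
Fraction remaining at end-expiration = e^(−Te/τ) = e^(−0.81/0.54) = 0.2231 → 22.31%.

22.3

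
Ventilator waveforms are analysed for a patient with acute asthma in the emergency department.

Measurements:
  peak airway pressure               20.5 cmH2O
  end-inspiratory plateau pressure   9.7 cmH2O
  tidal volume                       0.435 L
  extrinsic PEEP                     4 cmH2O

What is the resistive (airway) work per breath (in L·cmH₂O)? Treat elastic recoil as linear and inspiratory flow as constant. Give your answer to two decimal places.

With constant inspiratory flow the resistive pressure is constant at PIP − Pplat = 20.5 − 9.7 = 10.8 cmH2O, so resistive work = 10.8 × 0.435 = 4.698 L·cmH2O.

4.70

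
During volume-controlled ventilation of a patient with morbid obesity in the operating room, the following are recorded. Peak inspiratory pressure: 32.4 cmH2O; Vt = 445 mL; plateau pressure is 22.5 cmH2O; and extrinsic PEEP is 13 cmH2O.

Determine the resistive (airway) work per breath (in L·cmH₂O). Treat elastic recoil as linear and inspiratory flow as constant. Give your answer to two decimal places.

With constant inspiratory flow the resistive pressure is constant at PIP − Pplat = 32.4 − 22.5 = 9.9 cmH2O, so resistive work = 9.9 × 0.445 = 4.406 L·cmH2O.

4.41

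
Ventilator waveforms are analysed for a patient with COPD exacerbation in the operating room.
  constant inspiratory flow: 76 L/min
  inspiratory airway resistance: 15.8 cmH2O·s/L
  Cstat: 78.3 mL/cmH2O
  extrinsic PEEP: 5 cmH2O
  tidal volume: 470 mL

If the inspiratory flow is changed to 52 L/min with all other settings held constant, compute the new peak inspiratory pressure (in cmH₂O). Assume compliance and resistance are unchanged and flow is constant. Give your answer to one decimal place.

24.7

Flow: 76 L/min ÷ 60 = 1.2667 L/s.
New flow: 52 L/min ÷ 60 = 0.8667 L/s.
PIP = Vt/C + R·V̇ + PEEP (constant-flow equation of motion).
Only the resistive term changes: ΔPIP = R × ΔV̇ = 15.8 × (0.8667 − 1.2667) = 15.8 × -0.4 = -6.32 cmH2O.
Original PIP = 470/78.3 + 15.8×1.2667 + 5 = 31.016 cmH2O; new PIP = 31.016 + (-6.32) = 24.696 cmH2O.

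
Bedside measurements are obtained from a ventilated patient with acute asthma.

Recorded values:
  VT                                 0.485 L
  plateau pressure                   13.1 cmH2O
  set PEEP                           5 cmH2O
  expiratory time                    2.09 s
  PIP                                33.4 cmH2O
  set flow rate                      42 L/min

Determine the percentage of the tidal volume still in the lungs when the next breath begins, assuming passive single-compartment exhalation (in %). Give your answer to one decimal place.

30.0

Flow: 42 L/min ÷ 60 = 0.7 L/s.
R = (PIP − Pplat)/V̇ = (33.4 − 13.1) / 0.7 = 20.3/0.7 = 29.0 cmH2O·s/L.
C = Vt/(Pplat − PEEP) = 485.0 / (13.1 − 5) = 485.0/8.1 = 59.877 mL/cmH2O.
τ = R × C = 29.0 × 0.05988 L/cmH2O = 1.737 s.
Fraction remaining at end-expiration = e^(−Te/τ) = e^(−2.09/1.737) = 0.3002 → 30.02%.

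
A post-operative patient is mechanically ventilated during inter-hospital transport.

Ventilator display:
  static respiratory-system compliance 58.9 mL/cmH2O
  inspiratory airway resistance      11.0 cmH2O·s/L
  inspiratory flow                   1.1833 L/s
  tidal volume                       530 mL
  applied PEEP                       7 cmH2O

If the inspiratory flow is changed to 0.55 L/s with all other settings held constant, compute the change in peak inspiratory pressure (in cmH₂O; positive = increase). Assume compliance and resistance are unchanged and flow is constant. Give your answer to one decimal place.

PIP = Vt/C + R·V̇ + PEEP (constant-flow equation of motion).
Only the resistive term changes: ΔPIP = R × ΔV̇ = 11.0 × (0.55 − 1.1833) = 11.0 × -0.6333 = -6.966 cmH2O.

-7.0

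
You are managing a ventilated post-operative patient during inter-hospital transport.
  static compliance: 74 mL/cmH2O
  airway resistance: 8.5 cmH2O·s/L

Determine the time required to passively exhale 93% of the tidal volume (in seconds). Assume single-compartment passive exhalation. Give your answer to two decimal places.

1.67

τ = R × C = 8.5 × 74 mL/cmH2O = 8.5 × 0.074 L/cmH2O = 0.629 s.
Exhaled fraction f = 1 − e^(−t/τ) → t = −τ·ln(1 − f) = −0.629·ln(0.07) = 1.673 s.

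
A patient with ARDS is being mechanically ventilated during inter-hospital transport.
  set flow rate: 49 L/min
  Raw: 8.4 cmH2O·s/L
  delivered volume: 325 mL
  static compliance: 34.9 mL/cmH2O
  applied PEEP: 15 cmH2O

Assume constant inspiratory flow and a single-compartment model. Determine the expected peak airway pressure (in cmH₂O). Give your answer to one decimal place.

31.2

Flow: 49 L/min ÷ 60 = 0.8167 L/s.
Equation of motion (constant flow): PIP = Vt/C + R·V̇ + PEEP.
PIP = 325/34.9 + 8.4×0.8167 + 15 = 9.312 + 6.86 + 15 = 31.172 cmH2O.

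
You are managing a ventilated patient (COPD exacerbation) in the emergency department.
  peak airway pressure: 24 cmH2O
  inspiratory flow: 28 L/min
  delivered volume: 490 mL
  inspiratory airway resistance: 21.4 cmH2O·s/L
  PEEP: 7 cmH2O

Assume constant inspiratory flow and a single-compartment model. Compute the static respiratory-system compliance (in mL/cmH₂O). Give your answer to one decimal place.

69.9

Flow: 28 L/min ÷ 60 = 0.4667 L/s.
Equation of motion (constant flow): PIP = Vt/C + R·V̇ + PEEP.
Vt/C = PIP − R·V̇ − PEEP = 24 − 21.4×0.4667 − 7 = 24 − 9.987 − 7 = 7.013 cmH2O.
C = Vt / 7.013 = 490 / 7.013 = 69.87 mL/cmH2O.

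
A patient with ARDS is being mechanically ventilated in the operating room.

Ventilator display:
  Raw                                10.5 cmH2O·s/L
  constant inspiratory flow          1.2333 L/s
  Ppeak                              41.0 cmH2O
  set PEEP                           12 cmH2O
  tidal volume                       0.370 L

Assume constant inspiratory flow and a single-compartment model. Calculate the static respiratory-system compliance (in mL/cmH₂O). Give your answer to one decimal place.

Equation of motion (constant flow): PIP = Vt/C + R·V̇ + PEEP.
Vt/C = PIP − R·V̇ − PEEP = 41.0 − 10.5×1.2333 − 12 = 41.0 − 12.95 − 12 = 16.05 cmH2O.
C = Vt / 16.05 = 370 / 16.05 = 23.053 mL/cmH2O.

23.1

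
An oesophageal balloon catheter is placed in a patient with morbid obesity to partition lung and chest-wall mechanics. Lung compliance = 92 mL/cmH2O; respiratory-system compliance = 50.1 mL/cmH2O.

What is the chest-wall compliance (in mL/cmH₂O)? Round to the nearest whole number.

110

1/Ccw = 1/Crs − 1/CL.
1/Ccw = 1/50.1 − 1/92 = 0.009091.
Ccw = 110.0 mL/cmH2O.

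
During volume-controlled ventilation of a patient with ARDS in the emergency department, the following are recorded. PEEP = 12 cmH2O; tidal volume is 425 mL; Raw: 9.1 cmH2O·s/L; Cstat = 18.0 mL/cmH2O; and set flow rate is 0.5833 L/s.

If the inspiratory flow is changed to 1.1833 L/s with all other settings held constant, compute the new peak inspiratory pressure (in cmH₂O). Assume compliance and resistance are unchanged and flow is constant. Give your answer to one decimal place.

46.4

PIP = Vt/C + R·V̇ + PEEP (constant-flow equation of motion).
Only the resistive term changes: ΔPIP = R × ΔV̇ = 9.1 × (1.1833 − 0.5833) = 9.1 × 0.6 = 5.46 cmH2O.
Original PIP = 425/18.0 + 9.1×0.5833 + 12 = 40.919 cmH2O; new PIP = 40.919 + (5.46) = 46.379 cmH2O.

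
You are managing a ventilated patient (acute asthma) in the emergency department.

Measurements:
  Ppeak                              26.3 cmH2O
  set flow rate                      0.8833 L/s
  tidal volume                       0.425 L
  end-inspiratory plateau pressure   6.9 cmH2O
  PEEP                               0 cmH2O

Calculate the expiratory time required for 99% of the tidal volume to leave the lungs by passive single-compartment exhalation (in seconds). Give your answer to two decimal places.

R = (PIP − Pplat)/V̇ = (26.3 − 6.9) / 0.8833 = 19.4/0.8833 = 21.963 cmH2O·s/L.
C = Vt/(Pplat − PEEP) = 425.0 / (6.9 − 0) = 425.0/6.9 = 61.594 mL/cmH2O.
τ = R × C = 21.963 × 0.06159 L/cmH2O = 1.353 s.
t = −τ·ln(1 − 0.99) = −1.353·ln(0.01) = 6.231 s.

6.23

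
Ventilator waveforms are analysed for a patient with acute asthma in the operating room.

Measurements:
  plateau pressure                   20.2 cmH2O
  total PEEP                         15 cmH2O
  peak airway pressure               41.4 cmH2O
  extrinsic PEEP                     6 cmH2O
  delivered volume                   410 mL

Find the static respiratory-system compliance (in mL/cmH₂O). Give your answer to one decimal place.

78.8

End-expiratory occlusion gives total PEEP = 15 cmH2O (intrinsic PEEP = 15 − 6 = 9). Use total PEEP for the elastic gradient.
Cstat = Vt / (Pplat − PEEPtotal) = 410 / (20.2 − 15) = 410 / 5.2 = 78.846 mL/cmH2O.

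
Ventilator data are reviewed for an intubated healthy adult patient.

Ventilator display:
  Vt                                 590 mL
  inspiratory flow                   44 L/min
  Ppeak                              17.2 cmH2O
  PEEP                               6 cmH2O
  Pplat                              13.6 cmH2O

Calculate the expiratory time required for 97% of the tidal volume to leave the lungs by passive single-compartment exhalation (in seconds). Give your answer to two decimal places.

1.34

Flow: 44 L/min ÷ 60 = 0.7333 L/s.
R = (PIP − Pplat)/V̇ = (17.2 − 13.6) / 0.7333 = 3.6/0.7333 = 4.909 cmH2O·s/L.
C = Vt/(Pplat − PEEP) = 590.0 / (13.6 − 6) = 590.0/7.6 = 77.632 mL/cmH2O.
τ = R × C = 4.909 × 0.07763 L/cmH2O = 0.3811 s.
t = −τ·ln(1 − 0.97) = −0.3811·ln(0.03) = 1.336 s.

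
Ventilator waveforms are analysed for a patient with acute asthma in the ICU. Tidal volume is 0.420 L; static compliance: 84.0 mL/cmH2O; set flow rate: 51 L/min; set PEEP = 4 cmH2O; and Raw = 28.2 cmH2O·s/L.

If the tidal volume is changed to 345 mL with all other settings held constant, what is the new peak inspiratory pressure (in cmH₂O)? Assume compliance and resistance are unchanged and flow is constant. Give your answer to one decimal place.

32.1

Flow: 51 L/min ÷ 60 = 0.85 L/s.
PIP = Vt/C + R·V̇ + PEEP (constant-flow equation of motion).
Only the elastic term changes: ΔPIP = ΔVt / C = (345 − 420) / 84.0 = -0.8929 cmH2O.
Original PIP = 420/84.0 + 28.2×0.85 + 4 = 32.97 cmH2O; new PIP = 32.97 + (-0.8929) = 32.077 cmH2O.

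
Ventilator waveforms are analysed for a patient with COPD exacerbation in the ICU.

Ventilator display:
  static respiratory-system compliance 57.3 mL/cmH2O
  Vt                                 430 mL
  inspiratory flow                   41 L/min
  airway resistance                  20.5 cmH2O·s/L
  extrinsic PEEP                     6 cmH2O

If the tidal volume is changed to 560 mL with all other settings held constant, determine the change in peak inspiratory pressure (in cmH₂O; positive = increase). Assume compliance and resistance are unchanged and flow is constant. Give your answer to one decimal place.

PIP = Vt/C + R·V̇ + PEEP (constant-flow equation of motion).
Only the elastic term changes: ΔPIP = ΔVt / C = (560 − 430) / 57.3 = 2.269 cmH2O.

2.3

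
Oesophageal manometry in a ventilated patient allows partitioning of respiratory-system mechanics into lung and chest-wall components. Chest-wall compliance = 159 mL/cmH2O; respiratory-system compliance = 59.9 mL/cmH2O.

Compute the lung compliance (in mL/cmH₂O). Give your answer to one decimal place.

1/CL = 1/Crs − 1/Ccw.
1/CL = 1/59.9 − 1/159 = 0.01041.
CL = 96.061 mL/cmH2O.

96.1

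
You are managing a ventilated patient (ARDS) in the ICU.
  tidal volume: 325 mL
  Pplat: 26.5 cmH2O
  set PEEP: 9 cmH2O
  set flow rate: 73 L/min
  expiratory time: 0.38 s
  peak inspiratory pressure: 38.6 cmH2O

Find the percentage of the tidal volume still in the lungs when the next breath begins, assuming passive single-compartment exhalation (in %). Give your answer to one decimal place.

12.8

Flow: 73 L/min ÷ 60 = 1.2167 L/s.
R = (PIP − Pplat)/V̇ = (38.6 − 26.5) / 1.2167 = 12.1/1.2167 = 9.945 cmH2O·s/L.
C = Vt/(Pplat − PEEP) = 325.0 / (26.5 − 9) = 325.0/17.5 = 18.571 mL/cmH2O.
τ = R × C = 9.945 × 0.01857 L/cmH2O = 0.1847 s.
Fraction remaining at end-expiration = e^(−Te/τ) = e^(−0.38/0.1847) = 0.1278 → 12.78%.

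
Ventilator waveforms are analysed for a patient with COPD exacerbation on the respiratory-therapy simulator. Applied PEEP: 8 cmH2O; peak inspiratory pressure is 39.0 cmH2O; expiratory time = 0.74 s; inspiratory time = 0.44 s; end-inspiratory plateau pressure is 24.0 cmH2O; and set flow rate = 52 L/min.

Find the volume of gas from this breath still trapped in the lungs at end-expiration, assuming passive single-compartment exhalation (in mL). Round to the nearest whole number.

63

Flow: 52 L/min ÷ 60 = 0.8667 L/s.
Vt = flow × Ti = 0.8667 L/s × 0.44 s × 1000 mL/L = 381.35 mL.
R = (PIP − Pplat)/V̇ = (39.0 − 24.0) / 0.8667 = 15.0/0.8667 = 17.307 cmH2O·s/L.
C = Vt/(Pplat − PEEP) = 381.35 / (24.0 − 8) = 381.35/16.0 = 23.834 mL/cmH2O.
τ = R × C = 17.307 × 0.02383 L/cmH2O = 0.4124 s.
Fraction remaining = e^(−Te/τ) = e^(−0.74/0.4124) = 0.1662.
Trapped volume = 381.35 × 0.1662 = 63.38 mL.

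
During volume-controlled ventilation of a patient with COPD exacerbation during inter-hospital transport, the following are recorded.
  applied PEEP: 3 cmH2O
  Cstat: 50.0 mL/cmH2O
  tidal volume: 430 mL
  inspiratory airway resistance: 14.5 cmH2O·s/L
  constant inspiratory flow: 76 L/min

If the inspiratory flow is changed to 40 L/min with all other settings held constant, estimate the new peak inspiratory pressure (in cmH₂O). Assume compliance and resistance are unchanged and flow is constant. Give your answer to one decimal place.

Flow: 76 L/min ÷ 60 = 1.2667 L/s.
New flow: 40 L/min ÷ 60 = 0.6667 L/s.
PIP = Vt/C + R·V̇ + PEEP (constant-flow equation of motion).
Only the resistive term changes: ΔPIP = R × ΔV̇ = 14.5 × (0.6667 − 1.2667) = 14.5 × -0.6 = -8.7 cmH2O.
Original PIP = 430/50.0 + 14.5×1.2667 + 3 = 29.967 cmH2O; new PIP = 29.967 + (-8.7) = 21.267 cmH2O.

21.3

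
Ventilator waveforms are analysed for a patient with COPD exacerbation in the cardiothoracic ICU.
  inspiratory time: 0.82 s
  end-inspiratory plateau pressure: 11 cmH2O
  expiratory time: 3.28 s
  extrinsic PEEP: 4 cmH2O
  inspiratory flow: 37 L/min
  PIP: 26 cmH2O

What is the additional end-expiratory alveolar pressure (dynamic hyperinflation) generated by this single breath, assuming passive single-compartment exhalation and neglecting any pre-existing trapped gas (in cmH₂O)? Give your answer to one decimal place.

Flow: 37 L/min ÷ 60 = 0.6167 L/s.
Vt = flow × Ti = 0.6167 L/s × 0.82 s × 1000 mL/L = 505.69 mL.
R = (PIP − Pplat)/V̇ = (26 − 11) / 0.6167 = 15.0/0.6167 = 24.323 cmH2O·s/L.
C = Vt/(Pplat − PEEP) = 505.69 / (11 − 4) = 505.69/7.0 = 72.241 mL/cmH2O.
τ = R × C = 24.323 × 0.07224 L/cmH2O = 1.757 s.
Fraction remaining = e^(−Te/τ) = e^(−3.28/1.757) = 0.1546; trapped volume = 505.69 × 0.1546 = 78.18 mL.
Additional alveolar pressure from trapping ≈ V_trapped / C = 78.18 / 72.241 = 1.082 cmH2O.

1.1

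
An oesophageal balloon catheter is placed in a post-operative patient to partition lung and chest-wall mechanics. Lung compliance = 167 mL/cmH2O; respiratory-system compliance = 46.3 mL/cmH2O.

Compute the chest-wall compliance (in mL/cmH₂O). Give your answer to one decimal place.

64.1

1/Ccw = 1/Crs − 1/CL.
1/Ccw = 1/46.3 − 1/167 = 0.01561.
Ccw = 64.061 mL/cmH2O.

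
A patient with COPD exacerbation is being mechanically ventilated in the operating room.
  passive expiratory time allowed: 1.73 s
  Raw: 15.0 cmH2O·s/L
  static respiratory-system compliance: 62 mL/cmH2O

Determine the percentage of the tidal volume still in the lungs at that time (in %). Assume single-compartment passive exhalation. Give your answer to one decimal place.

15.6

τ = R × C = 15.0 × 62 mL/cmH2O = 15.0 × 0.062 L/cmH2O = 0.93 s.
Passive exhalation: V(t)/V₀ = e^(−t/τ) = e^(−1.73/0.93) = 0.1556.
Fraction remaining = 0.1556 → 15.56%.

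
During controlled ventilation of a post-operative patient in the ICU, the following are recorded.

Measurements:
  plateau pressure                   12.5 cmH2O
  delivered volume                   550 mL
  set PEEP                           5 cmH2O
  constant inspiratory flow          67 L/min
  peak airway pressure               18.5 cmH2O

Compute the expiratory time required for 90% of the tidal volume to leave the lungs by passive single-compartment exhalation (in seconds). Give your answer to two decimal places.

0.91

Flow: 67 L/min ÷ 60 = 1.1167 L/s.
R = (PIP − Pplat)/V̇ = (18.5 − 12.5) / 1.1167 = 6.0/1.1167 = 5.373 cmH2O·s/L.
C = Vt/(Pplat − PEEP) = 550.0 / (12.5 − 5) = 550.0/7.5 = 73.333 mL/cmH2O.
τ = R × C = 5.373 × 0.07333 L/cmH2O = 0.394 s.
t = −τ·ln(1 − 0.90) = −0.394·ln(0.1) = 0.9072 s.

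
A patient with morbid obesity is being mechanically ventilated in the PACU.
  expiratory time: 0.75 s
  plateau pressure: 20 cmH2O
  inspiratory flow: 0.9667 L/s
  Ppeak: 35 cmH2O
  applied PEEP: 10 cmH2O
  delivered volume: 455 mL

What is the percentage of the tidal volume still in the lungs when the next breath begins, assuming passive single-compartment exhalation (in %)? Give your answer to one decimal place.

R = (PIP − Pplat)/V̇ = (35 − 20) / 0.9667 = 15.0/0.9667 = 15.517 cmH2O·s/L.
C = Vt/(Pplat − PEEP) = 455.0 / (20 − 10) = 455.0/10.0 = 45.5 mL/cmH2O.
τ = R × C = 15.517 × 0.0455 L/cmH2O = 0.706 s.
Fraction remaining at end-expiration = e^(−Te/τ) = e^(−0.75/0.706) = 0.3457 → 34.57%.

34.6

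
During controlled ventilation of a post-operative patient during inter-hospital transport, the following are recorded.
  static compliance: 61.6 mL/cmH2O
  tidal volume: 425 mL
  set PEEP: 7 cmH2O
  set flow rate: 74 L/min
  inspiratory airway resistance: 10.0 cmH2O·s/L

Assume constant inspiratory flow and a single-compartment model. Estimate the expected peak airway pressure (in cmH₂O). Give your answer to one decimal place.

Flow: 74 L/min ÷ 60 = 1.2333 L/s.
Equation of motion (constant flow): PIP = Vt/C + R·V̇ + PEEP.
PIP = 425/61.6 + 10.0×1.2333 + 7 = 6.899 + 12.333 + 7 = 26.232 cmH2O.

26.2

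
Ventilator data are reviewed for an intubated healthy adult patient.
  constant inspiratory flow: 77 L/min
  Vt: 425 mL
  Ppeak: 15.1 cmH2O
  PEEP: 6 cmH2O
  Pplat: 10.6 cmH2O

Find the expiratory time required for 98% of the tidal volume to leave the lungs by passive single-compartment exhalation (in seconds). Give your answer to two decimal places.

1.27

Flow: 77 L/min ÷ 60 = 1.2833 L/s.
R = (PIP − Pplat)/V̇ = (15.1 − 10.6) / 1.2833 = 4.5/1.2833 = 3.507 cmH2O·s/L.
C = Vt/(Pplat − PEEP) = 425.0 / (10.6 − 6) = 425.0/4.6 = 92.391 mL/cmH2O.
τ = R × C = 3.507 × 0.09239 L/cmH2O = 0.324 s.
t = −τ·ln(1 − 0.98) = −0.324·ln(0.02) = 1.267 s.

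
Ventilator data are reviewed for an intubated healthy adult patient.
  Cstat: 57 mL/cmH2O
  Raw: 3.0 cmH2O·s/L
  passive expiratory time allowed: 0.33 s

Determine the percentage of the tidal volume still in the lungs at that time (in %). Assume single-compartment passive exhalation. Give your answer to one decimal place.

14.5

τ = R × C = 3.0 × 57 mL/cmH2O = 3.0 × 0.057 L/cmH2O = 0.171 s.
Passive exhalation: V(t)/V₀ = e^(−t/τ) = e^(−0.33/0.171) = 0.1452.
Fraction remaining = 0.1452 → 14.52%.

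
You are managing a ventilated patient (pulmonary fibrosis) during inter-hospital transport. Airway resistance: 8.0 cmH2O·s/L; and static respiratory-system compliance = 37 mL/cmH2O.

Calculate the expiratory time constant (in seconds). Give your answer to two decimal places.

τ = R × C = 8.0 × 37 mL/cmH2O = 8.0 × 0.037 L/cmH2O = 0.296 s.

0.30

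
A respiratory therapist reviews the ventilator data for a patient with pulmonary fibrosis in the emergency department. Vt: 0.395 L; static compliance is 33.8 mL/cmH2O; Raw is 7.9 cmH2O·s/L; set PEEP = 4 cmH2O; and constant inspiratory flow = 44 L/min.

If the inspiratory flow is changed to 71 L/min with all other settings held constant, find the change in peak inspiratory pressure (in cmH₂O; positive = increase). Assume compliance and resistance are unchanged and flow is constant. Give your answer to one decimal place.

Flow: 44 L/min ÷ 60 = 0.7333 L/s.
New flow: 71 L/min ÷ 60 = 1.1833 L/s.
PIP = Vt/C + R·V̇ + PEEP (constant-flow equation of motion).
Only the resistive term changes: ΔPIP = R × ΔV̇ = 7.9 × (1.1833 − 0.7333) = 7.9 × 0.45 = 3.555 cmH2O.

3.6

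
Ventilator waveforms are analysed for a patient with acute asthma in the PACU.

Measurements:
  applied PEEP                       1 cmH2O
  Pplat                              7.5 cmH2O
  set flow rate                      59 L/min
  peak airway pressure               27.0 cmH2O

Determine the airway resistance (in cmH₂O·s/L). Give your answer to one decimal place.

19.8

Flow: 59 L/min ÷ 60 = 0.9833 L/s.
Raw = (PIP − Pplat) / flow = (27.0 − 7.5) / 0.9833 = 19.5 / 0.9833 = 19.831 cmH2O·s/L.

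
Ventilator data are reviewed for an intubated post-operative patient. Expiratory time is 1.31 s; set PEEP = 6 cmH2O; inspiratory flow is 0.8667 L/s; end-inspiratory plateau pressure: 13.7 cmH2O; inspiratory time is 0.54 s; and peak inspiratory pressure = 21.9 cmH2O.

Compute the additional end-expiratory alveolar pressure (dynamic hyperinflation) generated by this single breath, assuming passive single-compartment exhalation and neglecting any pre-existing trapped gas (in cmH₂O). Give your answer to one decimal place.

Vt = flow × Ti = 0.8667 L/s × 0.54 s × 1000 mL/L = 468.02 mL.
R = (PIP − Pplat)/V̇ = (21.9 − 13.7) / 0.8667 = 8.2/0.8667 = 9.461 cmH2O·s/L.
C = Vt/(Pplat − PEEP) = 468.02 / (13.7 − 6) = 468.02/7.7 = 60.782 mL/cmH2O.
τ = R × C = 9.461 × 0.06078 L/cmH2O = 0.575 s.
Fraction remaining = e^(−Te/τ) = e^(−1.31/0.575) = 0.1025; trapped volume = 468.02 × 0.1025 = 47.972 mL.
Additional alveolar pressure from trapping ≈ V_trapped / C = 47.972 / 60.782 = 0.7892 cmH2O.

0.8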